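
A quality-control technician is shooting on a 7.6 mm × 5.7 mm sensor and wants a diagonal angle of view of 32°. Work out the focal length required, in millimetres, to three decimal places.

16.565 mm

Sensor diagonal = √(7.6² + 5.7²) = √90.2500 ≈ 9.5000 mm.
From α = 2·arctan(d/2f) we get f = d / (2·tan(α/2)).
With d = 9.5000 mm and α/2 = 16°, tan(α/2) ≈ 0.28675, so f ≈ 9.5000 / 0.57349 ≈ 16.5652 mm.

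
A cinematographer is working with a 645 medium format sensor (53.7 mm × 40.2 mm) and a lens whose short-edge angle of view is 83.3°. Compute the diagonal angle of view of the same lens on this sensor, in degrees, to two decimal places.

112.06°

From the short-edge AOV: f = 40.2 / (2·tan(41.65°)) = 40.2 / 1.77881 ≈ 22.5994 mm.
Sensor diagonal = √(53.7² + 40.2²) = √4499.7300 ≈ 67.0800 mm.
Diagonal AOV = 2·arctan(67.0800 / (2 × 22.5994)) = 2·arctan(1.48411) ≈ 112.0554°.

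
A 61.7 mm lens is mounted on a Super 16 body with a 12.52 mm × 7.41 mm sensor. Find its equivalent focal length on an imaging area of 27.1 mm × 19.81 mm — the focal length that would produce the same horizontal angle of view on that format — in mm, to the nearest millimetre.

Equal angle of view means equal width/f ratio, so f₂ = f₁ · (width₂/width₁) = 61.7 × 27.1/12.52.
f₂ = 61.7 × 2.16454 ≈ 133.552 mm.

134 mm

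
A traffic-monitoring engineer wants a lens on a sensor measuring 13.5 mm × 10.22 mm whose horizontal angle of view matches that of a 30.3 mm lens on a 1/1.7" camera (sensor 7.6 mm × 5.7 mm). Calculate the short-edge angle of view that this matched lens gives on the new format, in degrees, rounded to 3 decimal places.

10.847°

Equal horizontal AOV ⇒ f₂ = f₁ · 13.5/7.6 = 30.3 × 1.77632 ≈ 53.8224 mm.
Short-edge AOV on the new format = 2·arctan(10.22 / (2 × 53.8224)) = 2·arctan(0.09494) ≈ 10.8470°.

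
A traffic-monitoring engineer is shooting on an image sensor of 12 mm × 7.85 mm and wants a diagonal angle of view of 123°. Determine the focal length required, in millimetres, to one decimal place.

Sensor diagonal = √(12² + 7.85²) = √205.6225 ≈ 14.3395 mm.
From α = 2·arctan(d/2f) we get f = d / (2·tan(α/2)).
With d = 14.3395 mm and α/2 = 61.5°, tan(α/2) ≈ 1.84177, so f ≈ 14.3395 / 3.68354 ≈ 3.8929 mm.

3.9 mm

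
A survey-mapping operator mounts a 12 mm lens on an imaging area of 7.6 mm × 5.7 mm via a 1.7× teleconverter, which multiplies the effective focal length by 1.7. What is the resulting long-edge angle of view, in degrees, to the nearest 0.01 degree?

Effective focal length f = 12 × 1.7 = 20.4 mm.
α = 2·arctan(7.6 / (2 × 20.4)) = 2·arctan(0.18627) ≈ 21.1036°.

21.10°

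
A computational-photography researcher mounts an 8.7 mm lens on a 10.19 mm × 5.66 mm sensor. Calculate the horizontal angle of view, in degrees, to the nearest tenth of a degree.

Angle of view α = 2·arctan(w/2f) with w = 10.19 mm and f = 8.7 mm.
w/2f = 0.58563; arctan(0.58563) ≈ 30.3546°, so α ≈ 60.7092°.

60.7°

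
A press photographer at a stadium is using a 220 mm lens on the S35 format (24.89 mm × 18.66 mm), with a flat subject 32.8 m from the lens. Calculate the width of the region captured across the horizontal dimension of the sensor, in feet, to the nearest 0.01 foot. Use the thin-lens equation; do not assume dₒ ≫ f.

dₒ: 32.8 m = 32800 mm.
Similar triangles through the lens centre give W/dₒ = w/dᵢ; with 1/f = 1/dₒ + 1/dᵢ this gives W = w·(dₒ − f)/f.
W = 24.89 mm × (32800 − 220) / 220 = 24.89 × 148.0909 ≈ 3685.983 mm = 3685.983/304.8 ft = 12.0931 ft.

12.09 ft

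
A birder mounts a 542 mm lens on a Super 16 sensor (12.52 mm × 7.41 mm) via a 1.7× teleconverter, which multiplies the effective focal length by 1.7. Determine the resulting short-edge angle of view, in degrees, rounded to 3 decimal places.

0.461°

Effective focal length f = 542 × 1.7 = 921.4 mm.
α = 2·arctan(7.41 / (2 × 921.4)) = 2·arctan(0.00402) ≈ 0.4608°.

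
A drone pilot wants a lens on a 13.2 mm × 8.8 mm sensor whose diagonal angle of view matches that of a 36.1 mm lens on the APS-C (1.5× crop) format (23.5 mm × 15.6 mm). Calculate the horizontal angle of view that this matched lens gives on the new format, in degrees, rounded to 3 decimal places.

36.014°

Sensor diagonal = √(23.5² + 15.6²) = √795.6100 ≈ 28.2066 mm.
Sensor diagonal = √(13.2² + 8.8²) = √251.6800 ≈ 15.8644 mm.
Equal diagonal AOV ⇒ f₂ = f₁ · 15.8644/28.2066 = 36.1 × 0.56244 ≈ 20.3040 mm.
Horizontal AOV on the new format = 2·arctan(13.2 / (2 × 20.3040)) = 2·arctan(0.32506) ≈ 36.0145°.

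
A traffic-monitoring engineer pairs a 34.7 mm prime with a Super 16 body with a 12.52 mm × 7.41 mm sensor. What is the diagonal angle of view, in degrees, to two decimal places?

Sensor diagonal = √(12.52² + 7.41²) = √211.6585 ≈ 14.5485 mm.
Angle of view α = 2·arctan(d/2f) with d = 14.5485 mm and f = 34.7 mm.
d/2f = 0.20963; arctan(0.20963) ≈ 11.8396°, so α ≈ 23.6792°.

23.68°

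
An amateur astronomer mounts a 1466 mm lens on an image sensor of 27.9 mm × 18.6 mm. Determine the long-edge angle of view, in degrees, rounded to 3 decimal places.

Angle of view α = 2·arctan(w/2f) with w = 27.9 mm and f = 1466 mm.
w/2f = 0.00952; arctan(0.00952) ≈ 0.5452°, so α ≈ 1.0904°.

1.090°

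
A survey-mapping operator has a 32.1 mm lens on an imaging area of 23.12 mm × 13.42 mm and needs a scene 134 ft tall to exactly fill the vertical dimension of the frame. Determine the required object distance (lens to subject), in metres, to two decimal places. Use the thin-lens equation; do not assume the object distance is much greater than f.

W: 134 ft × 304.8 mm/ft = 40843.20 mm.
Magnification m = h/W = dᵢ/dₒ; combined with 1/f = 1/dₒ + 1/dᵢ this gives dₒ = f·(1 + W/h).
dₒ = 32.1 mm × (1 + 40843.2/13.42) = 32.1 × 3044.4574 ≈ 97727.083 mm = 97.7271 m.

97.73 m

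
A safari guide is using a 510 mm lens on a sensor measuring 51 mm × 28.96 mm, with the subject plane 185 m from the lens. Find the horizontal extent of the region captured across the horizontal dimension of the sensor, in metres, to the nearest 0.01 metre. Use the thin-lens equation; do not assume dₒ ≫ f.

18.45 m

dₒ: 185 m = 185000 mm.
Similar triangles through the lens centre give W/dₒ = w/dᵢ; with 1/f = 1/dₒ + 1/dᵢ this gives W = w·(dₒ − f)/f.
W = 51 mm × (185000 − 510) / 510 = 51 × 361.7451 ≈ 18449.000 mm = 18.449 m.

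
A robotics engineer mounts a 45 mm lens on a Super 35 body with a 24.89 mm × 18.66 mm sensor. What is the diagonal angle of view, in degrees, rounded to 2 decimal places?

Sensor diagonal = √(24.89² + 18.66²) = √967.7077 ≈ 31.1080 mm.
Angle of view α = 2·arctan(d/2f) with d = 31.1080 mm and f = 45 mm.
d/2f = 0.34564; arctan(0.34564) ≈ 19.0674°, so α ≈ 38.1348°.

38.13°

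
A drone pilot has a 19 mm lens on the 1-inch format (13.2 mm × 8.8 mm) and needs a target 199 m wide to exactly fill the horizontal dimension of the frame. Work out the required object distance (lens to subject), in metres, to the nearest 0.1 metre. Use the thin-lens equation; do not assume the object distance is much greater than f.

286.5 m

W: 199 m = 199000 mm.
Magnification m = w/W = dᵢ/dₒ; combined with 1/f = 1/dₒ + 1/dᵢ this gives dₒ = f·(1 + W/w).
dₒ = 19 mm × (1 + 199000/13.2) = 19 × 15076.7576 ≈ 286458.394 mm = 286.458 m.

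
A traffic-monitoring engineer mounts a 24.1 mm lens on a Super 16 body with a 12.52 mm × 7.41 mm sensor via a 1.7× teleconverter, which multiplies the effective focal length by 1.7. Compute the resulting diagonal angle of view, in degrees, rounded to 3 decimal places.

Effective focal length f = 24.1 × 1.7 = 40.97 mm.
Sensor diagonal = √(12.52² + 7.41²) = √211.6585 ≈ 14.5485 mm.
α = 2·arctan(14.548 / (2 × 40.97)) = 2·arctan(0.17755) ≈ 20.1359°.

20.136°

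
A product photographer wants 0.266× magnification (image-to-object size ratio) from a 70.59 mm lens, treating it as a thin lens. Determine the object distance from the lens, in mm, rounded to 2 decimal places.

With m = dᵢ/dₒ and 1/f = 1/dₒ + 1/dᵢ, substituting dᵢ = m·dₒ gives 1/f = (1 + 1/m)/dₒ, hence dₒ = f·(1 + 1/m).
dₒ = 70.59 × (1 + 1/0.266) = 70.59 × 4.75940 ≈ 335.966 mm.

335.97 mm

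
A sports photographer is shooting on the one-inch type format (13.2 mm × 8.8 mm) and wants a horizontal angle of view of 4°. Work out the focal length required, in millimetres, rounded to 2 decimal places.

189.00 mm

From α = 2·arctan(w/2f) we get f = w / (2·tan(α/2)).
With w = 13.2 mm and α/2 = 2°, tan(α/2) ≈ 0.03492, so f ≈ 13.2 / 0.06984 ≈ 188.9993 mm.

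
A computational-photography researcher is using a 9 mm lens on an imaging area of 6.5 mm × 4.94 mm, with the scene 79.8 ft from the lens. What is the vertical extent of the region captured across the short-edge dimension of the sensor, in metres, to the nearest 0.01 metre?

13.35 m

dₒ: 79.8 ft × 304.8 mm/ft = 24323.04 mm.
Similar triangles through the lens centre give W/dₒ = h/dᵢ; with 1/f = 1/dₒ + 1/dᵢ this gives W = h·(dₒ − f)/f.
W = 4.94 mm × (24323 − 9) / 9 = 4.94 × 2701.5599 ≈ 13345.706 mm = 13.3457 m.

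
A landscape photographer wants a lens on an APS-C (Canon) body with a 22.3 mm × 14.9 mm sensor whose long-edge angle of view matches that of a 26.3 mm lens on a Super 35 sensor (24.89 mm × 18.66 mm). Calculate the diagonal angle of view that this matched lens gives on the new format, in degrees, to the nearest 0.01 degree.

Equal long-edge AOV ⇒ f₂ = f₁ · 22.3/24.89 = 26.3 × 0.89594 ≈ 23.5633 mm.
Sensor diagonal = √(22.3² + 14.9²) = √719.3000 ≈ 26.8198 mm.
Diagonal AOV on the new format = 2·arctan(26.8198 / (2 × 23.5633)) = 2·arctan(0.56910) ≈ 59.2885°.

59.29°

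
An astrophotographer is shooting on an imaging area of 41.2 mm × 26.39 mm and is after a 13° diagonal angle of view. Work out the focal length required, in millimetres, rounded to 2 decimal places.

Sensor diagonal = √(41.2² + 26.39²) = √2393.8721 ≈ 48.9272 mm.
From α = 2·arctan(d/2f) we get f = d / (2·tan(α/2)).
With d = 48.9272 mm and α/2 = 6.5°, tan(α/2) ≈ 0.11394, so f ≈ 48.9272 / 0.22787 ≈ 214.7143 mm.

214.71 mm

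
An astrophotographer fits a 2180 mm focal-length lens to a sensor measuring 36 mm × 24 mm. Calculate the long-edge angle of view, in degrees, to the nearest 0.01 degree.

0.95°

Angle of view α = 2·arctan(w/2f) with w = 36 mm and f = 2180 mm.
w/2f = 0.00826; arctan(0.00826) ≈ 0.4731°, so α ≈ 0.9461°.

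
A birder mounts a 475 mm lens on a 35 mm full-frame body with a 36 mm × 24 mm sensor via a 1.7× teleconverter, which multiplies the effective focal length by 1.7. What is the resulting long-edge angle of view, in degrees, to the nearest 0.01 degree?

2.55°

Effective focal length f = 475 × 1.7 = 807.5 mm.
α = 2·arctan(36 / (2 × 807.5)) = 2·arctan(0.02229) ≈ 2.5539°.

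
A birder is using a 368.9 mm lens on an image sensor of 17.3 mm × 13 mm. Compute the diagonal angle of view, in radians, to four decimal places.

Sensor diagonal = √(17.3² + 13²) = √468.2900 ≈ 21.6400 mm.
Angle of view α = 2·arctan(d/2f) with d = 21.6400 mm and f = 368.9 mm.
d/2f = 0.02933; arctan(0.02933) ≈ 0.0293 rad, so α ≈ 0.0586 rad.

0.0586 rad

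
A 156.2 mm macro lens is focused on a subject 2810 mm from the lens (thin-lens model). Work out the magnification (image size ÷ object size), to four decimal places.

0.0589×

Thin lens: 1/f = 1/dₒ + 1/dᵢ → 1/dᵢ = 1/156.2 − 1/2810 = 0.0060462 mm⁻¹, so dᵢ ≈ 165.3938 mm.
Magnification m = dᵢ/dₒ = 165.3938/2810 ≈ 0.05886.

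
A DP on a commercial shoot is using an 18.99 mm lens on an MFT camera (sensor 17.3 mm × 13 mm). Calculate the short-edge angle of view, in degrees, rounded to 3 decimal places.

37.791°

Angle of view α = 2·arctan(h/2f) with h = 13 mm and f = 18.99 mm.
h/2f = 0.34229; arctan(0.34229) ≈ 18.8953°, so α ≈ 37.7907°.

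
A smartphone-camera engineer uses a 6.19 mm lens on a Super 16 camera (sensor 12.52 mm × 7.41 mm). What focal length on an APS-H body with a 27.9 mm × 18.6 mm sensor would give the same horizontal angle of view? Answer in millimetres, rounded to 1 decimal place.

Equal angle of view means equal width/f ratio, so f₂ = f₁ · (width₂/width₁) = 6.19 × 27.9/12.52.
f₂ = 6.19 × 2.22843 ≈ 13.794 mm.

13.8 mm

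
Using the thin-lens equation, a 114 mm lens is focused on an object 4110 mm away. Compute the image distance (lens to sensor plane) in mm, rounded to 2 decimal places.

1/dᵢ = 1/f − 1/dₒ = 1/114 − 1/4110 = 0.0085286 mm⁻¹.
dᵢ = 1/0.0085286 ≈ 117.2523 mm.

117.25 mm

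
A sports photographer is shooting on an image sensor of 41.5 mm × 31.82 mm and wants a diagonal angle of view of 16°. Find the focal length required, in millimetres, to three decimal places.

186.049 mm

Sensor diagonal = √(41.5² + 31.82²) = √2734.7624 ≈ 52.2950 mm.
From α = 2·arctan(d/2f) we get f = d / (2·tan(α/2)).
With d = 52.2950 mm and α/2 = 8°, tan(α/2) ≈ 0.14054, so f ≈ 52.2950 / 0.28108 ≈ 186.0490 mm.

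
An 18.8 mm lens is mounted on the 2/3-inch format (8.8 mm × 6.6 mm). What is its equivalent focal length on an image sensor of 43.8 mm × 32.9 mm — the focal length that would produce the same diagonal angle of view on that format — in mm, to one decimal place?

93.6 mm

Sensor diagonal = √(8.8² + 6.6²) = √121.0000 ≈ 11.0000 mm.
Sensor diagonal = √(43.8² + 32.9²) = √3000.8500 ≈ 54.7800 mm.
Equal angle of view means equal diagonal/f ratio, so f₂ = f₁ · (diagonal₂/diagonal₁) = 18.8 × 54.7800/11.0000.
f₂ = 18.8 × 4.98000 ≈ 93.624 mm.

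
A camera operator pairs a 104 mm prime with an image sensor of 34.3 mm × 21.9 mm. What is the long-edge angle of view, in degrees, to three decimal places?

Angle of view α = 2·arctan(w/2f) with w = 34.3 mm and f = 104 mm.
w/2f = 0.16490; arctan(0.16490) ≈ 9.3640°, so α ≈ 18.7280°.

18.728°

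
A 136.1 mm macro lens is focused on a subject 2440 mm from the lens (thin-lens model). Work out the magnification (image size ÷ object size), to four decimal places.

0.0591×

Thin lens: 1/f = 1/dₒ + 1/dᵢ → 1/dᵢ = 1/136.1 − 1/2440 = 0.0069377 mm⁻¹, so dᵢ ≈ 144.1399 mm.
Magnification m = dᵢ/dₒ = 144.1399/2440 ≈ 0.05907.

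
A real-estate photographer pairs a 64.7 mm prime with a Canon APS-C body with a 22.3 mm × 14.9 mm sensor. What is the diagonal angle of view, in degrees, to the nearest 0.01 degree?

Sensor diagonal = √(22.3² + 14.9²) = √719.3000 ≈ 26.8198 mm.
Angle of view α = 2·arctan(d/2f) with d = 26.8198 mm and f = 64.7 mm.
d/2f = 0.20726; arctan(0.20726) ≈ 11.7095°, so α ≈ 23.4189°.

23.42°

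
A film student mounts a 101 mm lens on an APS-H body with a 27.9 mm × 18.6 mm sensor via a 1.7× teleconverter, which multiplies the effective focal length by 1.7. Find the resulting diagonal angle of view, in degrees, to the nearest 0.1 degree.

Effective focal length f = 101 × 1.7 = 171.7 mm.
Sensor diagonal = √(27.9² + 18.6²) = √1124.3700 ≈ 33.5316 mm.
α = 2·arctan(33.532 / (2 × 171.7)) = 2·arctan(0.09765) ≈ 11.1540°.

11.2°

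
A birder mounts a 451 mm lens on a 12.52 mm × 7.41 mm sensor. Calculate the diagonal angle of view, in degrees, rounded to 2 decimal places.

Sensor diagonal = √(12.52² + 7.41²) = √211.6585 ≈ 14.5485 mm.
Angle of view α = 2·arctan(d/2f) with d = 14.5485 mm and f = 451 mm.
d/2f = 0.01613; arctan(0.01613) ≈ 0.9241°, so α ≈ 1.8481°.

1.85°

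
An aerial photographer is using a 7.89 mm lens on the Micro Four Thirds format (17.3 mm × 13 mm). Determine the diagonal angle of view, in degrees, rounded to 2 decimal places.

Sensor diagonal = √(17.3² + 13²) = √468.2900 ≈ 21.6400 mm.
Angle of view α = 2·arctan(d/2f) with d = 21.6400 mm and f = 7.89 mm.
d/2f = 1.37136; arctan(1.37136) ≈ 53.9003°, so α ≈ 107.8006°.

107.80°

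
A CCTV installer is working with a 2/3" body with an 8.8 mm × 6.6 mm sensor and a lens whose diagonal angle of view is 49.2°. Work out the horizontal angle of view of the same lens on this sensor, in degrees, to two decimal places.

Sensor diagonal = √(8.8² + 6.6²) = √121.0000 ≈ 11.0000 mm.
From the diagonal AOV: f = 11.0000 / (2·tan(24.6°)) = 11.0000 / 0.91567 ≈ 12.0130 mm.
Horizontal AOV = 2·arctan(8.8 / (2 × 12.0130)) = 2·arctan(0.36627) ≈ 40.2324°.

40.23°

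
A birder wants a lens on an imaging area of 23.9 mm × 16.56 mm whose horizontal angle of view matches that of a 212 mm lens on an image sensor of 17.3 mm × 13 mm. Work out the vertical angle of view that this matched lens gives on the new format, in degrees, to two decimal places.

Equal horizontal AOV ⇒ f₂ = f₁ · 23.9/17.3 = 212 × 1.38150 ≈ 292.8786 mm.
Vertical AOV on the new format = 2·arctan(16.56 / (2 × 292.8786)) = 2·arctan(0.02827) ≈ 3.2388°.

3.24°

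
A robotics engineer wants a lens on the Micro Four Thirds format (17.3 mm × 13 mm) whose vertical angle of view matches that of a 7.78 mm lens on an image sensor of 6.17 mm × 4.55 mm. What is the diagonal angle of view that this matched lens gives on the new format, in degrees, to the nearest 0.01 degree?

Equal vertical AOV ⇒ f₂ = f₁ · 13/4.55 = 7.78 × 2.85714 ≈ 22.2286 mm.
Sensor diagonal = √(17.3² + 13²) = √468.2900 ≈ 21.6400 mm.
Diagonal AOV on the new format = 2·arctan(21.6400 / (2 × 22.2286)) = 2·arctan(0.48676) ≈ 51.9100°.

51.91°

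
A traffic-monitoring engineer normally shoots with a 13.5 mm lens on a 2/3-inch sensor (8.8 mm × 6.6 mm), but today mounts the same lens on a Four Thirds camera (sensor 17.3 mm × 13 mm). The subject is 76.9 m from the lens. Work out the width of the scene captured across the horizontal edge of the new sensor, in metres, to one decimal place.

98.5 m

The focal length stays 13.5 mm; the relevant sensor dimension is now w = 17.3 mm. Object distance dₒ = 76.9 m = 76900 mm.
Thin-lens field width W = w·(dₒ − f)/f = 17.3 × (76900 − 13.5)/13.5 ≈ 98528.626 mm = 98.5286 m.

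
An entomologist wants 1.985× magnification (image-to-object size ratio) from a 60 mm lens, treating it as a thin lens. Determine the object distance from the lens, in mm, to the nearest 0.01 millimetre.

90.23 mm

With m = dᵢ/dₒ and 1/f = 1/dₒ + 1/dᵢ, substituting dᵢ = m·dₒ gives 1/f = (1 + 1/m)/dₒ, hence dₒ = f·(1 + 1/m).
dₒ = 60 × (1 + 1/1.985) = 60 × 1.50378 ≈ 90.227 mm.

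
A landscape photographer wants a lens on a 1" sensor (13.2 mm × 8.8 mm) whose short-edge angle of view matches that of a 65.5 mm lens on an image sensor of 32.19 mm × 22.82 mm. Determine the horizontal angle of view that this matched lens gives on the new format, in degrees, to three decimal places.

29.288°

Equal short-edge AOV ⇒ f₂ = f₁ · 8.8/22.82 = 65.5 × 0.38563 ≈ 25.2585 mm.
Horizontal AOV on the new format = 2·arctan(13.2 / (2 × 25.2585)) = 2·arctan(0.26130) ≈ 29.2877°.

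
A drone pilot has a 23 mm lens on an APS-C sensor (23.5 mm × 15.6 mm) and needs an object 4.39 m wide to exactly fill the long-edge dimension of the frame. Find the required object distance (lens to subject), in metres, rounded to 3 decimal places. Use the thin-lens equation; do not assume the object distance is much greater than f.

4.320 m

W: 4.39 m = 4390 mm.
Magnification m = w/W = dᵢ/dₒ; combined with 1/f = 1/dₒ + 1/dᵢ this gives dₒ = f·(1 + W/w).
dₒ = 23 mm × (1 + 4390/23.5) = 23 × 187.8085 ≈ 4319.596 mm = 4.3196 m.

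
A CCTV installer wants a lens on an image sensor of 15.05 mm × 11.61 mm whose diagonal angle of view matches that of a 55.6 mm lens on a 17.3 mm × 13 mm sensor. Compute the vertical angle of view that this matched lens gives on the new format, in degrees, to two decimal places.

13.56°

Sensor diagonal = √(17.3² + 13²) = √468.2900 ≈ 21.6400 mm.
Sensor diagonal = √(15.05² + 11.61²) = √361.2946 ≈ 19.0078 mm.
Equal diagonal AOV ⇒ f₂ = f₁ · 19.0078/21.6400 = 55.6 × 0.87836 ≈ 48.8369 mm.
Vertical AOV on the new format = 2·arctan(11.61 / (2 × 48.8369)) = 2·arctan(0.11887) ≈ 13.5573°.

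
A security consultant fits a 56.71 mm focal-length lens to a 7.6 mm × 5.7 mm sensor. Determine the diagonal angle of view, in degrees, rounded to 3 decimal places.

Sensor diagonal = √(7.6² + 5.7²) = √90.2500 ≈ 9.5000 mm.
Angle of view α = 2·arctan(d/2f) with d = 9.5000 mm and f = 56.71 mm.
d/2f = 0.08376; arctan(0.08376) ≈ 4.7879°, so α ≈ 9.5758°.

9.576°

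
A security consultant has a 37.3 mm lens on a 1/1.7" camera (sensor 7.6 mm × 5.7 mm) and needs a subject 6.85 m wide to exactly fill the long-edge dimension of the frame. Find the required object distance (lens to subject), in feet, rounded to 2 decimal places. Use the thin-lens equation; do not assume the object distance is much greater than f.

W: 6.85 m = 6850 mm.
Magnification m = w/W = dᵢ/dₒ; combined with 1/f = 1/dₒ + 1/dᵢ this gives dₒ = f·(1 + W/w).
dₒ = 37.3 mm × (1 + 6850/7.6) = 37.3 × 902.3158 ≈ 33656.379 mm = 33656.379/304.8 ft = 110.421 ft.

110.42 ft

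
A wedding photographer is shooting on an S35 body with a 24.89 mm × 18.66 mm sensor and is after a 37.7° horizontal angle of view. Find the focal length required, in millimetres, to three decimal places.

36.453 mm

From α = 2·arctan(w/2f) we get f = w / (2·tan(α/2)).
With w = 24.89 mm and α/2 = 18.85°, tan(α/2) ≈ 0.34140, so f ≈ 24.89 / 0.68280 ≈ 36.4526 mm.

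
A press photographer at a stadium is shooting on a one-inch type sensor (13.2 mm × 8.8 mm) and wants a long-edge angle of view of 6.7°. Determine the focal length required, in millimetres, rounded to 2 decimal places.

From α = 2·arctan(w/2f) we get f = w / (2·tan(α/2)).
With w = 13.2 mm and α/2 = 3.35°, tan(α/2) ≈ 0.05854, so f ≈ 13.2 / 0.11707 ≈ 112.7526 mm.

112.75 mm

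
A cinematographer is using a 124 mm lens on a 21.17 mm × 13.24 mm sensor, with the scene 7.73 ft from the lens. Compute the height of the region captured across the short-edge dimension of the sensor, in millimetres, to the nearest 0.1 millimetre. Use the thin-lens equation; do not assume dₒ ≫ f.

238.3 mm

dₒ: 7.73 ft × 304.8 mm/ft = 2356.10 mm.
Similar triangles through the lens centre give W/dₒ = h/dᵢ; with 1/f = 1/dₒ + 1/dᵢ this gives W = h·(dₒ − f)/f.
W = 13.24 mm × (2356.1 − 124) / 124 = 13.24 × 18.0008 ≈ 238.331 mm.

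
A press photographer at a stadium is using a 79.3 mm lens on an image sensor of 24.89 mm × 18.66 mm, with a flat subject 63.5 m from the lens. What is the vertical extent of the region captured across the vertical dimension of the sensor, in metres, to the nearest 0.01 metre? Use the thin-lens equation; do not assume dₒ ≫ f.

14.92 m

dₒ: 63.5 m = 63500 mm.
Similar triangles through the lens centre give W/dₒ = h/dᵢ; with 1/f = 1/dₒ + 1/dᵢ this gives W = h·(dₒ − f)/f.
W = 18.66 mm × (63500 − 79.3) / 79.3 = 18.66 × 799.7566 ≈ 14923.459 mm = 14.9235 m.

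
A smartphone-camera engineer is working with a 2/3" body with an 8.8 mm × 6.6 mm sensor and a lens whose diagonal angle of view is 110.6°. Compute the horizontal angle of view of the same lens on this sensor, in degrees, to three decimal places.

Sensor diagonal = √(8.8² + 6.6²) = √121.0000 ≈ 11.0000 mm.
From the diagonal AOV: f = 11.0000 / (2·tan(55.3°)) = 11.0000 / 2.88837 ≈ 3.8084 mm.
Horizontal AOV = 2·arctan(8.8 / (2 × 3.8084)) = 2·arctan(1.15535) ≈ 98.2449°.

98.245°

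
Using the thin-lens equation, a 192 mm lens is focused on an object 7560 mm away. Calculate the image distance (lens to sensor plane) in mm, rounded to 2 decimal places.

1/dᵢ = 1/f − 1/dₒ = 1/192 − 1/7560 = 0.0050761 mm⁻¹.
dᵢ = 1/0.0050761 ≈ 197.0033 mm.

197.00 mm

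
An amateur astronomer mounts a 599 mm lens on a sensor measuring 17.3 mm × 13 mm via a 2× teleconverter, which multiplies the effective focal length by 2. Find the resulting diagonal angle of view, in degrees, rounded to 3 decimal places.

Effective focal length f = 599 × 2 = 1198 mm.
Sensor diagonal = √(17.3² + 13²) = √468.2900 ≈ 21.6400 mm.
α = 2·arctan(21.640 / (2 × 1198)) = 2·arctan(0.00903) ≈ 1.0349°.

1.035°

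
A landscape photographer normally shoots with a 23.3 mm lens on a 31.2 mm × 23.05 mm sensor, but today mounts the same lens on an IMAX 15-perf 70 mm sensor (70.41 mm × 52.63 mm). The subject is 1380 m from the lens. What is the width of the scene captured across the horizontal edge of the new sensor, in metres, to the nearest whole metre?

The focal length stays 23.3 mm; the relevant sensor dimension is now w = 70.41 mm. Object distance dₒ = 1380 m = 1.38e+06 mm.
Thin-lens field width W = w·(dₒ − f)/f = 70.41 × (1.38e+06 − 23.3)/23.3 ≈ 4170135.599 mm = 4170.14 m.

4170 m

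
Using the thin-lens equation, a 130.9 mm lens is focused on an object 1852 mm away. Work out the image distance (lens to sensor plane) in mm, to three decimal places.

140.856 mm

1/dᵢ = 1/f − 1/dₒ = 1/130.9 − 1/1852 = 0.0070995 mm⁻¹.
dᵢ = 1/0.0070995 ≈ 140.8557 mm.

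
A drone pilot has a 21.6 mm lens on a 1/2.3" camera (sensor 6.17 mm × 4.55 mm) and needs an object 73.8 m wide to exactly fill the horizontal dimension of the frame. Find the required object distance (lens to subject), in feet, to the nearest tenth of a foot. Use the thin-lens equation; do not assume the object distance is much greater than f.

W: 73.8 m = 73800 mm.
Magnification m = w/W = dᵢ/dₒ; combined with 1/f = 1/dₒ + 1/dᵢ this gives dₒ = f·(1 + W/w).
dₒ = 21.6 mm × (1 + 73800/6.17) = 21.6 × 11962.1021 ≈ 258381.406 mm = 258381.406/304.8 ft = 847.708 ft.

847.7 ft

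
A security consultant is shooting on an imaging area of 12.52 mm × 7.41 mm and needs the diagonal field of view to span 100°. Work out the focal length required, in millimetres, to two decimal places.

Sensor diagonal = √(12.52² + 7.41²) = √211.6585 ≈ 14.5485 mm.
From α = 2·arctan(d/2f) we get f = d / (2·tan(α/2)).
With d = 14.5485 mm and α/2 = 50°, tan(α/2) ≈ 1.19175, so f ≈ 14.5485 / 2.38351 ≈ 6.1038 mm.

6.10 mm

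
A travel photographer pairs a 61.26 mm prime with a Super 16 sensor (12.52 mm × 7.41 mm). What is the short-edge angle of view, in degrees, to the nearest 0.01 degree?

Angle of view α = 2·arctan(h/2f) with h = 7.41 mm and f = 61.26 mm.
h/2f = 0.06048; arctan(0.06048) ≈ 3.4610°, so α ≈ 6.9221°.

6.92°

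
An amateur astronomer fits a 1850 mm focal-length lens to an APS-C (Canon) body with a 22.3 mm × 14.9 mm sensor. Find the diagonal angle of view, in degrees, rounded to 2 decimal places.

0.83°

Sensor diagonal = √(22.3² + 14.9²) = √719.3000 ≈ 26.8198 mm.
Angle of view α = 2·arctan(d/2f) with d = 26.8198 mm and f = 1850 mm.
d/2f = 0.00725; arctan(0.00725) ≈ 0.4153°, so α ≈ 0.8306°.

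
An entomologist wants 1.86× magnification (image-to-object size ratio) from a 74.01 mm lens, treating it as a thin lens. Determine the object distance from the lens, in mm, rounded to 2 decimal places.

113.80 mm

With m = dᵢ/dₒ and 1/f = 1/dₒ + 1/dᵢ, substituting dᵢ = m·dₒ gives 1/f = (1 + 1/m)/dₒ, hence dₒ = f·(1 + 1/m).
dₒ = 74.01 × (1 + 1/1.86) = 74.01 × 1.53763 ≈ 113.800 mm.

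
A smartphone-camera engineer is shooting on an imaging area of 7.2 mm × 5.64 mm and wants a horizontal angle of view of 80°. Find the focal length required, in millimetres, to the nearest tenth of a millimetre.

4.3 mm

From α = 2·arctan(w/2f) we get f = w / (2·tan(α/2)).
With w = 7.2 mm and α/2 = 40°, tan(α/2) ≈ 0.83910, so f ≈ 7.2 / 1.67820 ≈ 4.2903 mm.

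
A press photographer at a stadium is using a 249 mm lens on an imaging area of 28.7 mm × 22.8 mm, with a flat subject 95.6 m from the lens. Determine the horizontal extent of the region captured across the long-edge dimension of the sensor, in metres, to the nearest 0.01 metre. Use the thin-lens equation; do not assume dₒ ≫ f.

dₒ: 95.6 m = 95600 mm.
Similar triangles through the lens centre give W/dₒ = w/dᵢ; with 1/f = 1/dₒ + 1/dᵢ this gives W = w·(dₒ − f)/f.
W = 28.7 mm × (95600 − 249) / 249 = 28.7 × 382.9357 ≈ 10990.256 mm = 10.9903 m.

10.99 m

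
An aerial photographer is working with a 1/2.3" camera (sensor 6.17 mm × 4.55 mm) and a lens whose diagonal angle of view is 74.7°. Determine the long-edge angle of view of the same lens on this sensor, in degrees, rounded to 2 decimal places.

Sensor diagonal = √(6.17² + 4.55²) = √58.7714 ≈ 7.6663 mm.
From the diagonal AOV: f = 7.6663 / (2·tan(37.35°)) = 7.6663 / 1.52635 ≈ 5.0226 mm.
Long-edge AOV = 2·arctan(6.17 / (2 × 5.0226)) = 2·arctan(0.61422) ≈ 63.1185°.

63.12°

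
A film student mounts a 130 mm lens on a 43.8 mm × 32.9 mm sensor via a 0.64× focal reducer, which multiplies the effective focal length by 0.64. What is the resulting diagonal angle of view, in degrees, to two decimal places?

36.44°

Effective focal length f = 130 × 0.64 = 83.2 mm.
Sensor diagonal = √(43.8² + 32.9²) = √3000.8500 ≈ 54.7800 mm.
α = 2·arctan(54.780 / (2 × 83.2)) = 2·arctan(0.32921) ≈ 36.4438°.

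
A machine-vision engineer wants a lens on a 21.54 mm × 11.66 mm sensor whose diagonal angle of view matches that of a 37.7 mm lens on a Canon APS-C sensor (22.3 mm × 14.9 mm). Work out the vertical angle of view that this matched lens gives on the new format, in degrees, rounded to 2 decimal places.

19.22°

Sensor diagonal = √(22.3² + 14.9²) = √719.3000 ≈ 26.8198 mm.
Sensor diagonal = √(21.54² + 11.66²) = √599.9272 ≈ 24.4934 mm.
Equal diagonal AOV ⇒ f₂ = f₁ · 24.4934/26.8198 = 37.7 × 0.91326 ≈ 34.4299 mm.
Vertical AOV on the new format = 2·arctan(11.66 / (2 × 34.4299)) = 2·arctan(0.16933) ≈ 19.2214°.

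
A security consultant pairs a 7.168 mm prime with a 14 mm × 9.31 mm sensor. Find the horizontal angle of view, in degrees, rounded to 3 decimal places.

88.641°

Angle of view α = 2·arctan(w/2f) with w = 14 mm and f = 7.168 mm.
w/2f = 0.97656; arctan(0.97656) ≈ 44.3206°, so α ≈ 88.6413°.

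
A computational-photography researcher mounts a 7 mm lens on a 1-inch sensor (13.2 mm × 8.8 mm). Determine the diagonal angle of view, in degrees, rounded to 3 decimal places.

97.145°

Sensor diagonal = √(13.2² + 8.8²) = √251.6800 ≈ 15.8644 mm.
Angle of view α = 2·arctan(d/2f) with d = 15.8644 mm and f = 7 mm.
d/2f = 1.13317; arctan(1.13317) ≈ 48.5723°, so α ≈ 97.1446°.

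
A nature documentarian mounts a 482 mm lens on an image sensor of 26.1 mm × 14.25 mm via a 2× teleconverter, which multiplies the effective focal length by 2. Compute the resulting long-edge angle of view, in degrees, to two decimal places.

1.55°

Effective focal length f = 482 × 2 = 964 mm.
α = 2·arctan(26.1 / (2 × 964)) = 2·arctan(0.01354) ≈ 1.5512°.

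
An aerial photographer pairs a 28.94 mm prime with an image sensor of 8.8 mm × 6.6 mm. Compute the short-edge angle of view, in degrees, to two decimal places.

13.01°

Angle of view α = 2·arctan(h/2f) with h = 6.6 mm and f = 28.94 mm.
h/2f = 0.11403; arctan(0.11403) ≈ 6.5053°, so α ≈ 13.0106°.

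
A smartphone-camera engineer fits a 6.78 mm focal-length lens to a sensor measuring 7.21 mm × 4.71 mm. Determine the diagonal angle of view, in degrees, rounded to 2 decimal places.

Sensor diagonal = √(7.21² + 4.71²) = √74.1682 ≈ 8.6121 mm.
Angle of view α = 2·arctan(d/2f) with d = 8.6121 mm and f = 6.78 mm.
d/2f = 0.63511; arctan(0.63511) ≈ 32.4201°, so α ≈ 64.8401°.

64.84°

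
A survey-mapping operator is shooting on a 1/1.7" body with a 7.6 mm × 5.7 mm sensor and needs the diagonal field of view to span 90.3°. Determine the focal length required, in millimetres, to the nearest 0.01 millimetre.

Sensor diagonal = √(7.6² + 5.7²) = √90.2500 ≈ 9.5000 mm.
From α = 2·arctan(d/2f) we get f = d / (2·tan(α/2)).
With d = 9.5000 mm and α/2 = 45.15°, tan(α/2) ≈ 1.00525, so f ≈ 9.5000 / 2.01050 ≈ 4.7252 mm.

4.73 mm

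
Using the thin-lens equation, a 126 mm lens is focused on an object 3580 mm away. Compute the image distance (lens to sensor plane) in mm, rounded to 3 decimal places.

130.596 mm

1/dᵢ = 1/f − 1/dₒ = 1/126 − 1/3580 = 0.0076572 mm⁻¹.
dᵢ = 1/0.0076572 ≈ 130.5964 mm.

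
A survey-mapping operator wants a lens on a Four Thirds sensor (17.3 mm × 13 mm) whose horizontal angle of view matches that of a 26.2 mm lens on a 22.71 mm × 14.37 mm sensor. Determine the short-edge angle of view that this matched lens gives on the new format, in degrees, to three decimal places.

Equal horizontal AOV ⇒ f₂ = f₁ · 17.3/22.71 = 26.2 × 0.76178 ≈ 19.9586 mm.
Short-edge AOV on the new format = 2·arctan(13 / (2 × 19.9586)) = 2·arctan(0.32567) ≈ 36.0782°.

36.078°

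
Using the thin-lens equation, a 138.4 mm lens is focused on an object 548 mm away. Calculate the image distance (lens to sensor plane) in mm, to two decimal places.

185.16 mm

1/dᵢ = 1/f − 1/dₒ = 1/138.4 − 1/548 = 0.0054006 mm⁻¹.
dᵢ = 1/0.0054006 ≈ 185.1641 mm.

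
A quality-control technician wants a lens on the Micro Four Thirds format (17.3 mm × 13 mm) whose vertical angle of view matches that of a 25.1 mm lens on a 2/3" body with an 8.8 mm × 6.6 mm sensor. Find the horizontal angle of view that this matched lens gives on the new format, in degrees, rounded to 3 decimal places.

19.848°

Equal vertical AOV ⇒ f₂ = f₁ · 13/6.6 = 25.1 × 1.96970 ≈ 49.4394 mm.
Horizontal AOV on the new format = 2·arctan(17.3 / (2 × 49.4394)) = 2·arctan(0.17496) ≈ 19.8482°.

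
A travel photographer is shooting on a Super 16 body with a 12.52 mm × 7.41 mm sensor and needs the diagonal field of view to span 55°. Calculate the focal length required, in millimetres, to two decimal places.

Sensor diagonal = √(12.52² + 7.41²) = √211.6585 ≈ 14.5485 mm.
From α = 2·arctan(d/2f) we get f = d / (2·tan(α/2)).
With d = 14.5485 mm and α/2 = 27.5°, tan(α/2) ≈ 0.52057, so f ≈ 14.5485 / 1.04113 ≈ 13.9737 mm.

13.97 mm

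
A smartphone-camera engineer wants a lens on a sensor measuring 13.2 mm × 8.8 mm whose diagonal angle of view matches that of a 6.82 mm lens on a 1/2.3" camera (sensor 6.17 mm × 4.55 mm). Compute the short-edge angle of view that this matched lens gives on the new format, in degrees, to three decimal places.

Sensor diagonal = √(6.17² + 4.55²) = √58.7714 ≈ 7.6663 mm.
Sensor diagonal = √(13.2² + 8.8²) = √251.6800 ≈ 15.8644 mm.
Equal diagonal AOV ⇒ f₂ = f₁ · 15.8644/7.6663 = 6.82 × 2.06939 ≈ 14.1132 mm.
Short-edge AOV on the new format = 2·arctan(8.8 / (2 × 14.1132)) = 2·arctan(0.31176) ≈ 34.6313°.

34.631°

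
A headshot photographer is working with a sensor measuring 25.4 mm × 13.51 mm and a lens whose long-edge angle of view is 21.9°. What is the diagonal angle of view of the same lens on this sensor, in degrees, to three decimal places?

24.721°

From the long-edge AOV: f = 25.4 / (2·tan(10.95°)) = 25.4 / 0.38695 ≈ 65.6416 mm.
Sensor diagonal = √(25.4² + 13.51²) = √827.6801 ≈ 28.7694 mm.
Diagonal AOV = 2·arctan(28.7694 / (2 × 65.6416)) = 2·arctan(0.21914) ≈ 24.7208°.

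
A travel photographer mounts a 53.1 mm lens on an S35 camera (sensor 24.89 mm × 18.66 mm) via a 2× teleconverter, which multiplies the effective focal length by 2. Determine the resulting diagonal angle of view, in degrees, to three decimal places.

16.665°

Effective focal length f = 53.1 × 2 = 106.2 mm.
Sensor diagonal = √(24.89² + 18.66²) = √967.7077 ≈ 31.1080 mm.
α = 2·arctan(31.108 / (2 × 106.2)) = 2·arctan(0.14646) ≈ 16.6645°.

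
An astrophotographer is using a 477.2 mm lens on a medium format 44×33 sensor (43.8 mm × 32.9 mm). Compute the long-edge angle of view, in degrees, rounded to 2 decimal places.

5.26°

Angle of view α = 2·arctan(w/2f) with w = 43.8 mm and f = 477.2 mm.
w/2f = 0.04589; arctan(0.04589) ≈ 2.6276°, so α ≈ 5.2552°.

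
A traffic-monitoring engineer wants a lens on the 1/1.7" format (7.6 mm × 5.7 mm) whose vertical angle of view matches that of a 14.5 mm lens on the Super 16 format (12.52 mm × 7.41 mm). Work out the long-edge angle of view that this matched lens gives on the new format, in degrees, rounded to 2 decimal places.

37.63°

Equal vertical AOV ⇒ f₂ = f₁ · 5.7/7.41 = 14.5 × 0.76923 ≈ 11.1538 mm.
Long-edge AOV on the new format = 2·arctan(7.6 / (2 × 11.1538)) = 2·arctan(0.34069) ≈ 37.6269°.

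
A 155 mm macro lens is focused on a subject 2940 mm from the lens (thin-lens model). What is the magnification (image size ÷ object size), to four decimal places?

Thin lens: 1/f = 1/dₒ + 1/dᵢ → 1/dᵢ = 1/155 − 1/2940 = 0.0061115 mm⁻¹, so dᵢ ≈ 163.6266 mm.
Magnification m = dᵢ/dₒ = 163.6266/2940 ≈ 0.05566.

0.0557×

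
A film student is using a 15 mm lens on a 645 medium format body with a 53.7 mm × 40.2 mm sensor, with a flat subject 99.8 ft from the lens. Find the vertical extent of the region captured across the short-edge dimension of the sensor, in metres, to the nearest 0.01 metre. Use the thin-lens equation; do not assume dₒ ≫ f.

81.48 m

dₒ: 99.8 ft × 304.8 mm/ft = 30419.04 mm.
Similar triangles through the lens centre give W/dₒ = h/dᵢ; with 1/f = 1/dₒ + 1/dᵢ this gives W = h·(dₒ − f)/f.
W = 40.2 mm × (30419 − 15) / 15 = 40.2 × 2026.9359 ≈ 81482.825 mm = 81.4828 m.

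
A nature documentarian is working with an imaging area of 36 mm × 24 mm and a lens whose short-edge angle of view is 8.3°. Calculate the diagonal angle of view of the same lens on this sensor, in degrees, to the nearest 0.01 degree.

14.90°

From the short-edge AOV: f = 24 / (2·tan(4.15°)) = 24 / 0.14512 ≈ 165.3847 mm.
Sensor diagonal = √(36² + 24²) = √1872.0000 ≈ 43.2666 mm.
Diagonal AOV = 2·arctan(43.2666 / (2 × 165.3847)) = 2·arctan(0.13081) ≈ 14.9046°.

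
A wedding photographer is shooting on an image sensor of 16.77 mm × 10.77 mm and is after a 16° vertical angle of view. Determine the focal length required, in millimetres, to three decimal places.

38.316 mm

From α = 2·arctan(h/2f) we get f = h / (2·tan(α/2)).
With h = 10.77 mm and α/2 = 8°, tan(α/2) ≈ 0.14054, so f ≈ 10.77 / 0.28108 ≈ 38.3163 mm.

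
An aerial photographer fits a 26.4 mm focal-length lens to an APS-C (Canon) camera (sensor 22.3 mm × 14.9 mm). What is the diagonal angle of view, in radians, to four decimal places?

Sensor diagonal = √(22.3² + 14.9²) = √719.3000 ≈ 26.8198 mm.
Angle of view α = 2·arctan(d/2f) with d = 26.8198 mm and f = 26.4 mm.
d/2f = 0.50795; arctan(0.50795) ≈ 0.4700 rad, so α ≈ 0.9400 rad.

0.9400 rad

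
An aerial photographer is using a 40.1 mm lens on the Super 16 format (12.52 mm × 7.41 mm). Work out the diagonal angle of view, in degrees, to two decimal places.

Sensor diagonal = √(12.52² + 7.41²) = √211.6585 ≈ 14.5485 mm.
Angle of view α = 2·arctan(d/2f) with d = 14.5485 mm and f = 40.1 mm.
d/2f = 0.18140; arctan(0.18140) ≈ 10.2818°, so α ≈ 20.5636°.

20.56°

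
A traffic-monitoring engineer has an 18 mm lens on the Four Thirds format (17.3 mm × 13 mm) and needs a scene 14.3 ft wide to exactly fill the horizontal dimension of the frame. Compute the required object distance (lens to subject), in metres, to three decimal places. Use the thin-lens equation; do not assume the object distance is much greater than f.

4.553 m

W: 14.3 ft × 304.8 mm/ft = 4358.64 mm.
Magnification m = w/W = dᵢ/dₒ; combined with 1/f = 1/dₒ + 1/dᵢ this gives dₒ = f·(1 + W/w).
dₒ = 18 mm × (1 + 4358.64/17.3) = 18 × 252.9445 ≈ 4553.001 mm = 4.553 m.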